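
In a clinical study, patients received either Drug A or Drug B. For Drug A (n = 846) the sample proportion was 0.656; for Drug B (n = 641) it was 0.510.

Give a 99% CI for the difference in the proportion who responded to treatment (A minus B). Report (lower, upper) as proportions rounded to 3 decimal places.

SE₁ = √(p̂₁(1−p̂₁)/n₁) = √(0.6560·0.3440/846) = 0.01633; SE₂ = √(0.5100·0.4900/641) = 0.01974.
Independent samples: SE of the difference = √(SE₁² + SE₂²) = √(0.0002666689 + 0.0003896676) = 0.02562.
z* for 99% confidence is 2.576, so the margin of error is 2.576 × 0.02562 = 0.06600.
Point estimate p̂₁ − p̂₂ = 0.6560 − 0.5100 = 0.1460.
0.1460 ± 0.06600 → (0.080, 0.212).

(0.080, 0.212)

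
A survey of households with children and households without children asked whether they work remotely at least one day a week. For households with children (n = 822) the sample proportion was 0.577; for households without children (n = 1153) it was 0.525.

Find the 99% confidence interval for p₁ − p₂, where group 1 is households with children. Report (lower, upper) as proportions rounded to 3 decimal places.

(-0.006, 0.110)

Each SE is √(p̂(1−p̂)/n): √(0.5770·0.4230/822) = 0.01723 and √(0.5250·0.4750/1153) = 0.01471.
SE(p̂₁ − p̂₂) = √(SE₁² + SE₂²) = √(0.0002968729 + 0.0002163841) = 0.02266, since the two samples are independent.
At 99% confidence z* = 2.576; margin = 2.576 × 0.02266 = 0.05837.
The difference is 0.5770 − 0.5250 = 0.0520, so the interval is 0.0520 ± 0.05837 = (-0.006, 0.110).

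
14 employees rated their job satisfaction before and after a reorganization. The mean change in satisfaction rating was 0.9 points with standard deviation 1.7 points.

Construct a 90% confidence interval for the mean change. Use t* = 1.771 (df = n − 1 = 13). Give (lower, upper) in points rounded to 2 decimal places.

(0.10, 1.70)

Paired design: SE = s_d/√n = 1.7/√14 = 0.4543.
t* = 1.771; margin of error = 1.771 × 0.4543 = 0.8046.
0.9 ± 0.8046 → (0.10, 1.70).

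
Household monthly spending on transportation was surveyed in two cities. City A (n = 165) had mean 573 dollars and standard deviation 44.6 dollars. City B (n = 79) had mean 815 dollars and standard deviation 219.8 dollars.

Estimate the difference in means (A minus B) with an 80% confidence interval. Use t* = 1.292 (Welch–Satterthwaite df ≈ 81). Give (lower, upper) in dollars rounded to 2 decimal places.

Standard errors of each mean: 44.6/√165 = 3.4721 and 219.8/√79 = 24.7294.
SE(x̄₁ − x̄₂) = √(3.4721² + 24.7294²) = 24.9720 for independent samples with unequal variances.
With t* = 1.292, the margin is 1.292 × 24.9720 = 32.2638.
x̄₁ − x̄₂ = 573 − 815 = -242.0000; the interval is -242.0000 ± 32.2638 = (-274.26, -209.74).

(-274.26, -209.74)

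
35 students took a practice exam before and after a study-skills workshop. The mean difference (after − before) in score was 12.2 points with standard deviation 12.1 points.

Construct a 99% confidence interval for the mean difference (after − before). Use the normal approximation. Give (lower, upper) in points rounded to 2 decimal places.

(6.93, 17.47)

This is a matched-pairs design, so SE = s_d/√n = 12.1/√35 = 2.0453.
Margin = 2.576 × 2.0453 = 5.2687; the interval is 12.2 ± 5.2687 = (6.93, 17.47).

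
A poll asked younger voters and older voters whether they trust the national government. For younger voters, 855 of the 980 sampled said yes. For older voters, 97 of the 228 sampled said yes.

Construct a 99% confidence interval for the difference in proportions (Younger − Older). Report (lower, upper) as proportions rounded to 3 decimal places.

(0.358, 0.536)

p̂₁ = 855/980 = 0.8724 and p̂₂ = 97/228 = 0.4254.
SE₁ = √(p̂₁(1−p̂₁)/n₁) = √(0.8724·0.1276/980) = 0.01066; SE₂ = √(0.4254·0.5746/228) = 0.03274.
Independent samples: SE of the difference = √(SE₁² + SE₂²) = √(0.0001136356 + 0.0010719076) = 0.03443.
z* for 99% confidence is 2.576, so the margin of error is 2.576 × 0.03443 = 0.08869.
Point estimate p̂₁ − p̂₂ = 0.8724 − 0.4254 = 0.4470.
0.4470 ± 0.08869 → (0.358, 0.536).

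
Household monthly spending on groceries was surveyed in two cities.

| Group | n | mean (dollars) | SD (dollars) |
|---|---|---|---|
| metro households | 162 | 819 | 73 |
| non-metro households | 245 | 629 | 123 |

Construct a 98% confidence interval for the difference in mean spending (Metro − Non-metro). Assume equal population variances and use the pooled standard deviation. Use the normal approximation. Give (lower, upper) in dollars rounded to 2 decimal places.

(165.04, 214.96)

Pooled variance s_p² = [161·73² + 244·123²] / (162+245−2) = 11233.1975, so s_p = 105.9868.
SE_diff = s_p·√(1/n₁ + 1/n₂) = 105.9868·√(1/162 + 1/245) = 10.7327.
z* = 2.326; margin = 2.326 × 10.7327 = 24.9643.
Difference = 819 − 629 = 190.0000.
190.0000 ± 24.9643 → (165.04, 214.96).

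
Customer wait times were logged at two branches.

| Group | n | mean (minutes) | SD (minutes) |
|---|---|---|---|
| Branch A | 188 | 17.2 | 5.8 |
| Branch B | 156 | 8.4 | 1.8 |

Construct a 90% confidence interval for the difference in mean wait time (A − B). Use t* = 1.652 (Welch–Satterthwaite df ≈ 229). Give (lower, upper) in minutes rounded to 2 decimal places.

SE₁ = s₁/√n₁ = 5.8/√188 = 0.4230; SE₂ = 1.8/√156 = 0.1441.
Independent samples, unequal variances: SE_diff = √(SE₁² + SE₂²) = √(0.178929 + 0.02076481) = 0.4469.
t* = 1.652, so margin of error = 1.652 × 0.4469 = 0.7383.
Difference in means = 17.2 − 8.4 = 8.8000.
8.8000 ± 0.7383 → (8.06, 9.54).

(8.06, 9.54)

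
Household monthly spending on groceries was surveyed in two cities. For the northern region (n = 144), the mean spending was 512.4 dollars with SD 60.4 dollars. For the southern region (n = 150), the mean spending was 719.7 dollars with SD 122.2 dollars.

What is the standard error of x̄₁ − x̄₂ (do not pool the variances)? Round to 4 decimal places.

Per-group SEs: s₁/√n₁ = 60.4/√144 = 5.0333, s₂/√n₂ = 122.2/√150 = 9.9776.
Unpooled SE of the difference: √(25.33410889 + 99.55250176) = 11.1753.

11.1753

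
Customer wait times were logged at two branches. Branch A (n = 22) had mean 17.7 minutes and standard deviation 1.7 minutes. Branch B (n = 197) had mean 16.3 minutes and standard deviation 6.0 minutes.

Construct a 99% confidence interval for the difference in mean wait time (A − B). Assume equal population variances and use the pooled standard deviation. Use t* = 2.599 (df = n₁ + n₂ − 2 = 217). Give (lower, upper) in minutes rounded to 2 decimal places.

(-1.95, 4.75)

Pooled variance s_p² = [21·1.7² + 196·6.0²] / (22+197−2) = 32.7958, so s_p = 5.7268.
SE_diff = s_p·√(1/n₁ + 1/n₂) = 5.7268·√(1/22 + 1/197) = 1.2873.
t* = 2.599; margin = 2.599 × 1.2873 = 3.3457.
Difference = 17.7 − 16.3 = 1.4000.
1.4000 ± 3.3457 → (-1.95, 4.75).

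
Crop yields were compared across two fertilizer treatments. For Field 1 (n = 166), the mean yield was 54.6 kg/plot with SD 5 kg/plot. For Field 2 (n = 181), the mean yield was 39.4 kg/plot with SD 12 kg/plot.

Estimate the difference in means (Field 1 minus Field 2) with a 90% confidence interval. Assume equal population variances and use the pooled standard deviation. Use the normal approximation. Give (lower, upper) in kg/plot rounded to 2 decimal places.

(13.55, 16.85)

Pooled variance s_p² = [165·5² + 180·12²] / (166+181−2) = 87.0870, so s_p = 9.3320.
SE_diff = s_p·√(1/n₁ + 1/n₂) = 9.3320·√(1/166 + 1/181) = 1.0029.
z* = 1.645; margin = 1.645 × 1.0029 = 1.6498.
Difference = 54.6 − 39.4 = 15.2000.
15.2000 ± 1.6498 → (13.55, 16.85).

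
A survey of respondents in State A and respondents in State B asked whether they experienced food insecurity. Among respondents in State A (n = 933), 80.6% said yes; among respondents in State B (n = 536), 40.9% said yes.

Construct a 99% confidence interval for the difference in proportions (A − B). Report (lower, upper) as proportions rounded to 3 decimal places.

The two standard errors are √(0.8060×0.1940/933) = 0.01295 and √(0.4090×0.5910/536) = 0.02124.
Because the samples are independent, SE_diff = √(0.01295² + 0.02124²) = 0.02488.
Using z* = 2.576 for 99%, ME = 2.576 × 0.02488 = 0.06409.
p̂₁ − p̂₂ = 0.3970; interval 0.3970 ± 0.06409 gives (0.333, 0.461).

(0.333, 0.461)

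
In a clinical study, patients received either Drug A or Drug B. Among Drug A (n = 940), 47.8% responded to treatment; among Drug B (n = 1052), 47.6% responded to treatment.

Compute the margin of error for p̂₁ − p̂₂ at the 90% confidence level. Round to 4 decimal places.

SE₁ = √(p̂₁(1−p̂₁)/n₁) = √(0.4780·0.5220/940) = 0.01629; SE₂ = √(0.4760·0.5240/1052) = 0.01540.
Independent samples: SE of the difference = √(SE₁² + SE₂²) = √(0.0002653641 + 0.00023716) = 0.02242.
z* for 90% confidence is 1.645, so the margin of error is 1.645 × 0.02242 = 0.03688.

0.0369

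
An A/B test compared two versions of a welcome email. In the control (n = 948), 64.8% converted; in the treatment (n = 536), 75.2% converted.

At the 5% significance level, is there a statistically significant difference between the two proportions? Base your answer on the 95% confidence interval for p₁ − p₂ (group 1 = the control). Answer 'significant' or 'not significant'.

significant

The two standard errors are √(0.6480×0.3520/948) = 0.01551 and √(0.7520×0.2480/536) = 0.01865.
Because the samples are independent, SE_diff = √(0.01551² + 0.01865²) = 0.02426.
Using z* = 1.960 for 95%, ME = 1.960 × 0.02426 = 0.04755.
p̂₁ − p̂₂ = -0.1040; interval -0.1040 ± 0.04755 gives (-0.15155, -0.05645).
The interval (-0.15155, -0.05645) does not contain 0, so the difference is significant.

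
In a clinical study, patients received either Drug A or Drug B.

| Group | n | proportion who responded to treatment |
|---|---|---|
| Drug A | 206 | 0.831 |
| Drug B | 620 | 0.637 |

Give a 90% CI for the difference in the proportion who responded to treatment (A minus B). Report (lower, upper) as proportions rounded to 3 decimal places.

(0.141, 0.247)

SE₁ = √(p̂₁(1−p̂₁)/n₁) = √(0.8310·0.1690/206) = 0.02611; SE₂ = √(0.6370·0.3630/620) = 0.01931.
Independent samples: SE of the difference = √(SE₁² + SE₂²) = √(0.0006817321 + 0.0003728761) = 0.03247.
z* for 90% confidence is 1.645, so the margin of error is 1.645 × 0.03247 = 0.05341.
Point estimate p̂₁ − p̂₂ = 0.8310 − 0.6370 = 0.1940.
0.1940 ± 0.05341 → (0.141, 0.247).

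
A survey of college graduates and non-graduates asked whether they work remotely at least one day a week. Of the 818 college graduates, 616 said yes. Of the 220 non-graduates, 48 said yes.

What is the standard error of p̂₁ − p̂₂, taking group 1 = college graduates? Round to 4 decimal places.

p̂₁ = 616/818 = 0.7531 and p̂₂ = 48/220 = 0.2182.
SE₁ = √(p̂₁(1−p̂₁)/n₁) = √(0.7531·0.2469/818) = 0.01508; SE₂ = √(0.2182·0.7818/220) = 0.02785.
Independent samples: SE of the difference = √(SE₁² + SE₂²) = √(0.0002274064 + 0.0007756225) = 0.03167.

0.0317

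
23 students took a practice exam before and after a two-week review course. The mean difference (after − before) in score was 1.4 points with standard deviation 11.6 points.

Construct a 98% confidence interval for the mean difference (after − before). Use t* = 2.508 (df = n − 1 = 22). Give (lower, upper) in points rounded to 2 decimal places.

(-4.67, 7.47)

Paired design: SE = s_d/√n = 11.6/√23 = 2.4188.
t* = 2.508; margin of error = 2.508 × 2.4188 = 6.0664.
1.4 ± 6.0664 → (-4.67, 7.47).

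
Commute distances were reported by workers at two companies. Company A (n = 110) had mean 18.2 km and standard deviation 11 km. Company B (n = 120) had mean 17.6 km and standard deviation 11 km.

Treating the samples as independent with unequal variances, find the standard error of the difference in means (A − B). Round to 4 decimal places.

SE₁ = s₁/√n₁ = 11/√110 = 1.0488; SE₂ = 11/√120 = 1.0042.
Independent samples, unequal variances: SE_diff = √(SE₁² + SE₂²) = √(1.09998144 + 1.00841764) = 1.4520.

1.4520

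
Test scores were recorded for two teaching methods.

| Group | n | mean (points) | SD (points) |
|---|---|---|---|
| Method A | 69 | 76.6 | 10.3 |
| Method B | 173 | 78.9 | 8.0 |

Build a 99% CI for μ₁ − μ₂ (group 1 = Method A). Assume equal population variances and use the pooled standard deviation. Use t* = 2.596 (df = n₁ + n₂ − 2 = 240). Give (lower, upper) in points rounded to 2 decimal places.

Pooled variance s_p² = [68·10.3² + 172·8.0²] / (69+173−2) = 75.9255, so s_p = 8.7135.
SE_diff = s_p·√(1/n₁ + 1/n₂) = 8.7135·√(1/69 + 1/173) = 1.2407.
t* = 2.596; margin = 2.596 × 1.2407 = 3.2209.
Difference = 76.6 − 78.9 = -2.3000.
-2.3000 ± 3.2209 → (-5.52, 0.92).

(-5.52, 0.92)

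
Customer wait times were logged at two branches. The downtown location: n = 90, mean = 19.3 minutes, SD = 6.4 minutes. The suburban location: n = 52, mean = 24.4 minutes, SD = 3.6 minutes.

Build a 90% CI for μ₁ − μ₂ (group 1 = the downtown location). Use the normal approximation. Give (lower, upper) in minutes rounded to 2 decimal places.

(-6.48, -3.72)

SE₁ = s₁/√n₁ = 6.4/√90 = 0.6746; SE₂ = 3.6/√52 = 0.4992.
Independent samples, unequal variances: SE_diff = √(SE₁² + SE₂²) = √(0.45508516 + 0.24920064) = 0.8392.
z* = 1.645, so margin of error = 1.645 × 0.8392 = 1.3805.
Difference in means = 19.3 − 24.4 = -5.1000.
-5.1000 ± 1.3805 → (-6.48, -3.72).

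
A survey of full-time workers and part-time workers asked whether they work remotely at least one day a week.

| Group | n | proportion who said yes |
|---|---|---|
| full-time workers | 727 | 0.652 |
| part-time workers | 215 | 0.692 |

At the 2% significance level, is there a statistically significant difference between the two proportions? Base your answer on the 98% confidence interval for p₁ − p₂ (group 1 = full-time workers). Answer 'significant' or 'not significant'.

not significant

Each SE is √(p̂(1−p̂)/n): √(0.6520·0.3480/727) = 0.01767 and √(0.6920·0.3080/215) = 0.03149.
SE(p̂₁ − p̂₂) = √(SE₁² + SE₂²) = √(0.0003122289 + 0.0009916201) = 0.03611, since the two samples are independent.
At 98% confidence z* = 2.326; margin = 2.326 × 0.03611 = 0.08399.
The difference is 0.6520 − 0.6920 = -0.0400, so the interval is -0.0400 ± 0.08399 = (-0.12399, 0.04399).
The interval (-0.12399, 0.04399) contains 0, so the difference is not significant.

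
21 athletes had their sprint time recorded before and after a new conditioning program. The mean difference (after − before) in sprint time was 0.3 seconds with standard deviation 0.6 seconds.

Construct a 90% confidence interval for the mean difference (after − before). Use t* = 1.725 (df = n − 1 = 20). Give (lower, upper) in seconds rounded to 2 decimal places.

Paired design: SE = s_d/√n = 0.6/√21 = 0.1309.
t* = 1.725; margin of error = 1.725 × 0.1309 = 0.2258.
0.3 ± 0.2258 → (0.07, 0.53).

(0.07, 0.53)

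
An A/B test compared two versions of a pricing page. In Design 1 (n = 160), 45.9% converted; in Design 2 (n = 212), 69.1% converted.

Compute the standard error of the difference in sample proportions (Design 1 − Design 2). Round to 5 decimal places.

0.05059

SE₁ = √(p̂₁(1−p̂₁)/n₁) = √(0.4590·0.5410/160) = 0.03940; SE₂ = √(0.6910·0.3090/212) = 0.03174.
Independent samples: SE of the difference = √(SE₁² + SE₂²) = √(0.00155236 + 0.0010074276) = 0.05059.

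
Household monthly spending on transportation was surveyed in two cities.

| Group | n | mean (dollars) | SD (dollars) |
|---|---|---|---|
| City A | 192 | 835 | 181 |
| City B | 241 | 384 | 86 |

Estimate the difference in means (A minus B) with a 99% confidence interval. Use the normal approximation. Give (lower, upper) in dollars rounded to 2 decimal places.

Per-group SEs: s₁/√n₁ = 181/√192 = 13.0625, s₂/√n₂ = 86/√241 = 5.5397.
Unpooled SE of the difference: √(170.62890625 + 30.68827609) = 14.1886.
Margin of error = z* · SE = 2.576 × 14.1886 = 36.5498.
x̄₁ − x̄₂ = 835 − 384 = 451.0000.
CI: 451.0000 ± 36.5498 = (414.45, 487.55).

(414.45, 487.55)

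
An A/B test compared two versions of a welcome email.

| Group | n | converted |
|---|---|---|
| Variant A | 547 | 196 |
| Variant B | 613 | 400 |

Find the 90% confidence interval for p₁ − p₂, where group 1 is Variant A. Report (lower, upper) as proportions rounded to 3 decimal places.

(-0.340, -0.248)

First, p̂₁ = 196/547 = 0.3583; p̂₂ = 400/613 = 0.6525.
The two standard errors are √(0.3583×0.6417/547) = 0.02050 and √(0.6525×0.3475/613) = 0.01923.
Because the samples are independent, SE_diff = √(0.02050² + 0.01923²) = 0.02811.
Using z* = 1.645 for 90%, ME = 1.645 × 0.02811 = 0.04624.
p̂₁ − p̂₂ = -0.2942; interval -0.2942 ± 0.04624 gives (-0.340, -0.248).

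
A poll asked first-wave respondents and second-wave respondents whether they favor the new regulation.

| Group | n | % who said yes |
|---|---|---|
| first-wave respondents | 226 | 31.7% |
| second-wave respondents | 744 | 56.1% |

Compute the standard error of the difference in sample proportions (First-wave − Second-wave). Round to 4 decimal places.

SE₁ = √(p̂₁(1−p̂₁)/n₁) = √(0.3170·0.6830/226) = 0.03095; SE₂ = √(0.5610·0.4390/744) = 0.01819.
Independent samples: SE of the difference = √(SE₁² + SE₂²) = √(0.0009579025 + 0.0003308761) = 0.03590.

0.0359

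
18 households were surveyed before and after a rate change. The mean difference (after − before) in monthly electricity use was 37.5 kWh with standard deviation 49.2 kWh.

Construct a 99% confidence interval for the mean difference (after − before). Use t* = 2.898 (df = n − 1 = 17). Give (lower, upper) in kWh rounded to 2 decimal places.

Paired design: SE = s_d/√n = 49.2/√18 = 11.5966.
t* = 2.898; margin of error = 2.898 × 11.5966 = 33.6069.
37.5 ± 33.6069 → (3.89, 71.11).

(3.89, 71.11)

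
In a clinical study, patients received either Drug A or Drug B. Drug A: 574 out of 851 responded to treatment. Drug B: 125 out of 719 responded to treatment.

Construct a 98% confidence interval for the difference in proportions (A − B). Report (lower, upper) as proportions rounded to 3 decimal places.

(0.451, 0.550)

Sample proportions: 574/851 = 0.6745, 125/719 = 0.1739.
Each SE is √(p̂(1−p̂)/n): √(0.6745·0.3255/851) = 0.01606 and √(0.1739·0.8261/719) = 0.01414.
SE(p̂₁ − p̂₂) = √(SE₁² + SE₂²) = √(0.0002579236 + 0.0001999396) = 0.02140, since the two samples are independent.
At 98% confidence z* = 2.326; margin = 2.326 × 0.02140 = 0.04978.
The difference is 0.6745 − 0.1739 = 0.5006, so the interval is 0.5006 ± 0.04978 = (0.451, 0.550).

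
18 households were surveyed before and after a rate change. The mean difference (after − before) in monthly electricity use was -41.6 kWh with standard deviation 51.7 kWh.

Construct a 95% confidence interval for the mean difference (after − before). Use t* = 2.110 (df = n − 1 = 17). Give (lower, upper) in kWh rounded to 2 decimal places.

(-67.31, -15.89)

Paired design: SE = s_d/√n = 51.7/√18 = 12.1858.
t* = 2.110; margin of error = 2.110 × 12.1858 = 25.7120.
-41.6 ± 25.7120 → (-67.31, -15.89).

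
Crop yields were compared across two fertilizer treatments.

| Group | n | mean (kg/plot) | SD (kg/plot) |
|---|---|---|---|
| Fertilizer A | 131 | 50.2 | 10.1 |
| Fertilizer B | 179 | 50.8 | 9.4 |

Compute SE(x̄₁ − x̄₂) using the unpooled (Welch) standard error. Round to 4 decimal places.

1.1280

Per-group SEs: s₁/√n₁ = 10.1/√131 = 0.8824, s₂/√n₂ = 9.4/√179 = 0.7026.
Unpooled SE of the difference: √(0.77862976 + 0.49364676) = 1.1280.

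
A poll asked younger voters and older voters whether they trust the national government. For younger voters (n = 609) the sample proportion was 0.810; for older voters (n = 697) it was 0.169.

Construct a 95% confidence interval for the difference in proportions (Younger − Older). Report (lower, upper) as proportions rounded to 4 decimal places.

SE₁ = √(p̂₁(1−p̂₁)/n₁) = √(0.8100·0.1900/609) = 0.01590; SE₂ = √(0.1690·0.8310/697) = 0.01419.
Independent samples: SE of the difference = √(SE₁² + SE₂²) = √(0.00025281 + 0.0002013561) = 0.02131.
z* for 95% confidence is 1.960, so the margin of error is 1.960 × 0.02131 = 0.04177.
Point estimate p̂₁ − p̂₂ = 0.8100 − 0.1690 = 0.6410.
0.6410 ± 0.04177 → (0.5992, 0.6828).

(0.5992, 0.6828)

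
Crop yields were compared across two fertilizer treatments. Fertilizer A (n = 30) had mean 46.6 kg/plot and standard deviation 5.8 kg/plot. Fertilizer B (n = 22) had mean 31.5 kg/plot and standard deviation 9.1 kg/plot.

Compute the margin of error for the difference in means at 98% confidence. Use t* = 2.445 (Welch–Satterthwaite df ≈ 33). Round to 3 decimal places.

Standard errors of each mean: 5.8/√30 = 1.0589 and 9.1/√22 = 1.9401.
SE(x̄₁ − x̄₂) = √(1.0589² + 1.9401²) = 2.2103 for independent samples with unequal variances.
With t* = 2.445, the margin is 2.445 × 2.2103 = 5.4042.

5.404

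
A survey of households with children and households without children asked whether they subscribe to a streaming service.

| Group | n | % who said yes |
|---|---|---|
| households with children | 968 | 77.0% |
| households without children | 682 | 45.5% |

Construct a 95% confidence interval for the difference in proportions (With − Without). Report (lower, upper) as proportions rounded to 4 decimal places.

(0.2692, 0.3608)

The two standard errors are √(0.7700×0.2300/968) = 0.01353 and √(0.4550×0.5450/682) = 0.01907.
Because the samples are independent, SE_diff = √(0.01353² + 0.01907²) = 0.02338.
Using z* = 1.960 for 95%, ME = 1.960 × 0.02338 = 0.04582.
p̂₁ − p̂₂ = 0.3150; interval 0.3150 ± 0.04582 gives (0.2692, 0.3608).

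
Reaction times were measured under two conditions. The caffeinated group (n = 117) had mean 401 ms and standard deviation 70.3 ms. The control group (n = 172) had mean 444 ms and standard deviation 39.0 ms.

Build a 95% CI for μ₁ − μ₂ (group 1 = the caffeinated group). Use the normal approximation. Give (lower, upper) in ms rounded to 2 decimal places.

Per-group SEs: s₁/√n₁ = 70.3/√117 = 6.4992, s₂/√n₂ = 39.0/√172 = 2.9737.
Unpooled SE of the difference: √(42.23960064 + 8.84289169) = 7.1472.
Margin of error = z* · SE = 1.960 × 7.1472 = 14.0085.
x̄₁ − x̄₂ = 401 − 444 = -43.0000.
CI: -43.0000 ± 14.0085 = (-57.01, -28.99).

(-57.01, -28.99)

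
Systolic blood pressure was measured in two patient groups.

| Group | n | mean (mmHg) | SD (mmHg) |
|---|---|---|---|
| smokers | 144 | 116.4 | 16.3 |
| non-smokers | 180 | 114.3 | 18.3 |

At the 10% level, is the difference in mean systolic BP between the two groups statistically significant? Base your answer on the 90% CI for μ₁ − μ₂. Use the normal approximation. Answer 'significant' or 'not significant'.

SE₁ = s₁/√n₁ = 16.3/√144 = 1.3583; SE₂ = 18.3/√180 = 1.3640.
Independent samples, unequal variances: SE_diff = √(SE₁² + SE₂²) = √(1.84497889 + 1.860496) = 1.9250.
z* = 1.645, so margin of error = 1.645 × 1.9250 = 3.1666.
Difference in means = 116.4 − 114.3 = 2.1000.
2.1000 ± 3.1666 → (-1.0666, 5.2666).
The interval (-1.0666, 5.2666) contains 0, so the difference is not significant.

not significant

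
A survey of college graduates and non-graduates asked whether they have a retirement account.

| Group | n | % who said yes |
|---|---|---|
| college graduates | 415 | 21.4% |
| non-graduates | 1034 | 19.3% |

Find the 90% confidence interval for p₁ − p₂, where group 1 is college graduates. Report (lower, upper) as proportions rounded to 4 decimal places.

The two standard errors are √(0.2140×0.7860/415) = 0.02013 and √(0.1930×0.8070/1034) = 0.01227.
Because the samples are independent, SE_diff = √(0.02013² + 0.01227²) = 0.02357.
Using z* = 1.645 for 90%, ME = 1.645 × 0.02357 = 0.03877.
p̂₁ − p̂₂ = 0.0210; interval 0.0210 ± 0.03877 gives (-0.0178, 0.0598).

(-0.0178, 0.0598)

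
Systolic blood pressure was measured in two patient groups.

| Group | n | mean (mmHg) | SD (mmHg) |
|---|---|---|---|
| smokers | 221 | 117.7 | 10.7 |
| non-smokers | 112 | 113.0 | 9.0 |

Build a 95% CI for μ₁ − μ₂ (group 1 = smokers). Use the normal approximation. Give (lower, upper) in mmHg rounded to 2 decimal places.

(2.52, 6.88)

SE₁ = s₁/√n₁ = 10.7/√221 = 0.7198; SE₂ = 9.0/√112 = 0.8504.
Independent samples, unequal variances: SE_diff = √(SE₁² + SE₂²) = √(0.51811204 + 0.72318016) = 1.1141.
z* = 1.960, so margin of error = 1.960 × 1.1141 = 2.1836.
Difference in means = 117.7 − 113.0 = 4.7000.
4.7000 ± 2.1836 → (2.52, 6.88).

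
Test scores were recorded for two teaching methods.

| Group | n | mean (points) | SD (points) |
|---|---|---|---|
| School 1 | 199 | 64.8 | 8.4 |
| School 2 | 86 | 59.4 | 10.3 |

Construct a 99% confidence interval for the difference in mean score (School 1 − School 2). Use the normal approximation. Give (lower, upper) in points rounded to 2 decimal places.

(2.15, 8.65)

Standard errors of each mean: 8.4/√199 = 0.5955 and 10.3/√86 = 1.1107.
SE(x̄₁ − x̄₂) = √(0.5955² + 1.1107²) = 1.2603 for independent samples with unequal variances.
With z* = 2.576, the margin is 2.576 × 1.2603 = 3.2465.
x̄₁ − x̄₂ = 64.8 − 59.4 = 5.4000; the interval is 5.4000 ± 3.2465 = (2.15, 8.65).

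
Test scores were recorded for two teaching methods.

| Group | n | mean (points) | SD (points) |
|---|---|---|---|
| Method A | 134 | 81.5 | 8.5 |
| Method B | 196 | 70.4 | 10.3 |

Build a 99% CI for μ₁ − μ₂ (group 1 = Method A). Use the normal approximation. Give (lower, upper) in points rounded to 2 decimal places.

(8.42, 13.78)

Per-group SEs: s₁/√n₁ = 8.5/√134 = 0.7343, s₂/√n₂ = 10.3/√196 = 0.7357.
Unpooled SE of the difference: √(0.53919649 + 0.54125449) = 1.0394.
Margin of error = z* · SE = 2.576 × 1.0394 = 2.6775.
x̄₁ − x̄₂ = 81.5 − 70.4 = 11.1000.
CI: 11.1000 ± 2.6775 = (8.42, 13.78).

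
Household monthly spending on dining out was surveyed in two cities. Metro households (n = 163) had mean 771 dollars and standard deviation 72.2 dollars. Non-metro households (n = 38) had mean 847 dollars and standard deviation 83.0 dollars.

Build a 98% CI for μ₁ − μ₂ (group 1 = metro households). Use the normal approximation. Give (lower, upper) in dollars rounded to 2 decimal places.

(-109.97, -42.03)

SE₁ = s₁/√n₁ = 72.2/√163 = 5.6551; SE₂ = 83.0/√38 = 13.4644.
Independent samples, unequal variances: SE_diff = √(SE₁² + SE₂²) = √(31.98015601 + 181.29006736) = 14.6038.
z* = 2.326, so margin of error = 2.326 × 14.6038 = 33.9684.
Difference in means = 771 − 847 = -76.0000.
-76.0000 ± 33.9684 → (-109.97, -42.03).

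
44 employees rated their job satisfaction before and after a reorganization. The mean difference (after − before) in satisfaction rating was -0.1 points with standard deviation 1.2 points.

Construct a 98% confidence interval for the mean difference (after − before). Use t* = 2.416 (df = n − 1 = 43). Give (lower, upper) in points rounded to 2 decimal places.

Paired design: SE = s_d/√n = 1.2/√44 = 0.1809.
t* = 2.416; margin of error = 2.416 × 0.1809 = 0.4371.
-0.1 ± 0.4371 → (-0.54, 0.34).

(-0.54, 0.34)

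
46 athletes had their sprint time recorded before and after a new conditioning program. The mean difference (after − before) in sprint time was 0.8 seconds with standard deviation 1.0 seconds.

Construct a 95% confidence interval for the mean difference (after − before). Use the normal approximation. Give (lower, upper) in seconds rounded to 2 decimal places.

Paired design: SE = s_d/√n = 1.0/√46 = 0.1474.
z* = 1.960; margin of error = 1.960 × 0.1474 = 0.2889.
0.8 ± 0.2889 → (0.51, 1.09).

(0.51, 1.09)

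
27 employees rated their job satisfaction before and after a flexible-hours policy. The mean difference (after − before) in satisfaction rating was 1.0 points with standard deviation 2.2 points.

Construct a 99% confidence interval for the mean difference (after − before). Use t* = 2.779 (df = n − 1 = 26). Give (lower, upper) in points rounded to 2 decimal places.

(-0.18, 2.18)

Paired design: SE = s_d/√n = 2.2/√27 = 0.4234.
t* = 2.779; margin of error = 2.779 × 0.4234 = 1.1766.
1.0 ± 1.1766 → (-0.18, 2.18).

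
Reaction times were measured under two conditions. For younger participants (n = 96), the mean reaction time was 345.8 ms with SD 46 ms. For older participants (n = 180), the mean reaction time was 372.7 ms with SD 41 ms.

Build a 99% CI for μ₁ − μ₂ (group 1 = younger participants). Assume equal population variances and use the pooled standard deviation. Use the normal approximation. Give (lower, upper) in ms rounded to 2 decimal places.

s_p = √[((n₁−1)s₁² + (n₂−1)s₂²)/(n₁+n₂−2)] = √[(95·46² + 179·41²)/274] = 42.7998.
SE = 42.7998·√(1/96 + 1/180) = 5.4091.
With z* = 2.576, margin = 2.576 × 5.4091 = 13.9338.
x̄₁ − x̄₂ = 345.8 − 372.7 = -26.9000; interval -26.9000 ± 13.9338 = (-40.83, -12.97).

(-40.83, -12.97)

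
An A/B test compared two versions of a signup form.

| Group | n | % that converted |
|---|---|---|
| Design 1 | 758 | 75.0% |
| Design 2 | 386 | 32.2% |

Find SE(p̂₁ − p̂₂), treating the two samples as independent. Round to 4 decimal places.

The two standard errors are √(0.7500×0.2500/758) = 0.01573 and √(0.3220×0.6780/386) = 0.02378.
Because the samples are independent, SE_diff = √(0.01573² + 0.02378²) = 0.02851.

0.0285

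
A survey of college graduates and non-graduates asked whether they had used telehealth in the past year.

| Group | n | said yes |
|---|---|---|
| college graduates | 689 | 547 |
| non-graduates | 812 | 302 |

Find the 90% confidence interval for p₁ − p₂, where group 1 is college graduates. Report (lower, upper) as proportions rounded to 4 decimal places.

(0.3843, 0.4597)

First, p̂₁ = 547/689 = 0.7939; p̂₂ = 302/812 = 0.3719.
The two standard errors are √(0.7939×0.2061/689) = 0.01541 and √(0.3719×0.6281/812) = 0.01696.
Because the samples are independent, SE_diff = √(0.01541² + 0.01696²) = 0.02292.
Using z* = 1.645 for 90%, ME = 1.645 × 0.02292 = 0.03770.
p̂₁ − p̂₂ = 0.4220; interval 0.4220 ± 0.03770 gives (0.3843, 0.4597).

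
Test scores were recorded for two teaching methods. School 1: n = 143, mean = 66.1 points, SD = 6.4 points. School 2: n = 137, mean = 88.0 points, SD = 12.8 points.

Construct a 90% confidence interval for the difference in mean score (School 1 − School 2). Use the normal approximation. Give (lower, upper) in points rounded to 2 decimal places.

(-23.90, -19.90)

Per-group SEs: s₁/√n₁ = 6.4/√143 = 0.5352, s₂/√n₂ = 12.8/√137 = 1.0936.
Unpooled SE of the difference: √(0.28643904 + 1.19596096) = 1.2175.
Margin of error = z* · SE = 1.645 × 1.2175 = 2.0028.
x̄₁ − x̄₂ = 66.1 − 88.0 = -21.9000.
CI: -21.9000 ± 2.0028 = (-23.90, -19.90).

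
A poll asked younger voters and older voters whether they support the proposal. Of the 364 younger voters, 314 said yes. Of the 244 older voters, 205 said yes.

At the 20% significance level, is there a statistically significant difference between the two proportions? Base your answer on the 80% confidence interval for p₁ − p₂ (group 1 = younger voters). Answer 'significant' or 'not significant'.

Sample proportions: 314/364 = 0.8626, 205/244 = 0.8402.
Each SE is √(p̂(1−p̂)/n): √(0.8626·0.1374/364) = 0.01804 and √(0.8402·0.1598/244) = 0.02346.
SE(p̂₁ − p̂₂) = √(SE₁² + SE₂²) = √(0.0003254416 + 0.0005503716) = 0.02959, since the two samples are independent.
At 80% confidence z* = 1.282; margin = 1.282 × 0.02959 = 0.03793.
The difference is 0.8626 − 0.8402 = 0.0224, so the interval is 0.0224 ± 0.03793 = (-0.01553, 0.06033).
The interval (-0.01553, 0.06033) contains 0, so the difference is not significant.

not significant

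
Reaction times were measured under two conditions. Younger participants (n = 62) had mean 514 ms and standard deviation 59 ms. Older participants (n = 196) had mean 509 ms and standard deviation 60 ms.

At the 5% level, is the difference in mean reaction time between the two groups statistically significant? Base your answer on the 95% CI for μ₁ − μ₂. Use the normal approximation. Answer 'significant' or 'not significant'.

not significant

SE₁ = s₁/√n₁ = 59/√62 = 7.4930; SE₂ = 60/√196 = 4.2857.
Independent samples, unequal variances: SE_diff = √(SE₁² + SE₂²) = √(56.145049 + 18.36722449) = 8.6320.
z* = 1.960, so margin of error = 1.960 × 8.6320 = 16.9187.
Difference in means = 514 − 509 = 5.0000.
5.0000 ± 16.9187 → (-11.9187, 21.9187).
The interval (-11.9187, 21.9187) contains 0, so the difference is not significant.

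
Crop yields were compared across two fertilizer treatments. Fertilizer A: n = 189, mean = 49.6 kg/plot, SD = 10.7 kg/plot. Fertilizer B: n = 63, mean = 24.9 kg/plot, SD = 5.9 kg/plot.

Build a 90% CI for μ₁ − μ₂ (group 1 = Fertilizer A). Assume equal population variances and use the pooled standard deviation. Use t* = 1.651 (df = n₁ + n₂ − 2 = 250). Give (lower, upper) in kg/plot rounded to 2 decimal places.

(22.36, 27.04)

s_p = √[((n₁−1)s₁² + (n₂−1)s₂²)/(n₁+n₂−2)] = √[(188·10.7² + 62·5.9²)/250] = 9.7329.
SE = 9.7329·√(1/189 + 1/63) = 1.4159.
With t* = 1.651, margin = 1.651 × 1.4159 = 2.3377.
x̄₁ − x̄₂ = 49.6 − 24.9 = 24.7000; interval 24.7000 ± 2.3377 = (22.36, 27.04).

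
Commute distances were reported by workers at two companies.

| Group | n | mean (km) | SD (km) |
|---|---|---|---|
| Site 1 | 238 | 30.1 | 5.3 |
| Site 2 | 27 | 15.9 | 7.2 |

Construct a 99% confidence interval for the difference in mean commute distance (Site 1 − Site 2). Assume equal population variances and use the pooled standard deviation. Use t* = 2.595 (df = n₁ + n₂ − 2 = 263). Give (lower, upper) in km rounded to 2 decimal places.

s_p = √[((n₁−1)s₁² + (n₂−1)s₂²)/(n₁+n₂−2)] = √[(237·5.3² + 26·7.2²)/263] = 5.5171.
SE = 5.5171·√(1/238 + 1/27) = 1.1204.
With t* = 2.595, margin = 2.595 × 1.1204 = 2.9074.
x̄₁ − x̄₂ = 30.1 − 15.9 = 14.2000; interval 14.2000 ± 2.9074 = (11.29, 17.11).

(11.29, 17.11)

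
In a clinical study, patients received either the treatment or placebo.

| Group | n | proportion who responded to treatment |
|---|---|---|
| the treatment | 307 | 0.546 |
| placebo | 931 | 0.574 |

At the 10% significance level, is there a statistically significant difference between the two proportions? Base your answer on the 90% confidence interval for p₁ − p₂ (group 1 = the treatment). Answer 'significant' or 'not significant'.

The two standard errors are √(0.5460×0.4540/307) = 0.02842 and √(0.5740×0.4260/931) = 0.01621.
Because the samples are independent, SE_diff = √(0.02842² + 0.01621²) = 0.03272.
Using z* = 1.645 for 90%, ME = 1.645 × 0.03272 = 0.05382.
p̂₁ − p̂₂ = -0.0280; interval -0.0280 ± 0.05382 gives (-0.08182, 0.02582).
The interval (-0.08182, 0.02582) contains 0, so the difference is not significant.

not significant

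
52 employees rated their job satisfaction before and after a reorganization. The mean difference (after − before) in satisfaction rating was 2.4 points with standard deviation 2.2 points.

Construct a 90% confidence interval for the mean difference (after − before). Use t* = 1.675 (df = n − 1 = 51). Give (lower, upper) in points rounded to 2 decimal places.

This is a matched-pairs design, so SE = s_d/√n = 2.2/√52 = 0.3051.
Margin = 1.675 × 0.3051 = 0.5110; the interval is 2.4 ± 0.5110 = (1.89, 2.91).

(1.89, 2.91)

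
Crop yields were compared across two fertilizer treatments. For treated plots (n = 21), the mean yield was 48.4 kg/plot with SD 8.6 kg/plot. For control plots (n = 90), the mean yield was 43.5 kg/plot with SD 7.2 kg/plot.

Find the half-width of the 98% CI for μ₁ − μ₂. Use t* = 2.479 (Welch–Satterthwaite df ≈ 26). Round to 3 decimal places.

Standard errors of each mean: 8.6/√21 = 1.8767 and 7.2/√90 = 0.7589.
SE(x̄₁ − x̄₂) = √(1.8767² + 0.7589²) = 2.0243 for independent samples with unequal variances.
With t* = 2.479, the margin is 2.479 × 2.0243 = 5.0182.

5.018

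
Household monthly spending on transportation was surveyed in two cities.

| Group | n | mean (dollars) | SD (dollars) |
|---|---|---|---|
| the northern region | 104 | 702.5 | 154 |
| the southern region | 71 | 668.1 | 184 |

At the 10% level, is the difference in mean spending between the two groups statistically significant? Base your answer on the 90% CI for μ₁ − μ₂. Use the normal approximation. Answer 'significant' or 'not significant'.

SE₁ = s₁/√n₁ = 154/√104 = 15.1009; SE₂ = 184/√71 = 21.8368.
Independent samples, unequal variances: SE_diff = √(SE₁² + SE₂²) = √(228.03718081 + 476.84583424) = 26.5496.
z* = 1.645, so margin of error = 1.645 × 26.5496 = 43.6741.
Difference in means = 702.5 − 668.1 = 34.4000.
34.4000 ± 43.6741 → (-9.2741, 78.0741).
The interval (-9.2741, 78.0741) contains 0, so the difference is not significant.

not significant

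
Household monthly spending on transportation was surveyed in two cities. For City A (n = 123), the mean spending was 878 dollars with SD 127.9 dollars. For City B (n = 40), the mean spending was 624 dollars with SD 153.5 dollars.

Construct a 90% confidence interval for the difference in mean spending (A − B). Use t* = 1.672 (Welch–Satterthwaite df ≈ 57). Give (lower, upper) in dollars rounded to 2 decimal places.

Per-group SEs: s₁/√n₁ = 127.9/√123 = 11.5324, s₂/√n₂ = 153.5/√40 = 24.2705.
Unpooled SE of the difference: √(132.99624976 + 589.05717025) = 26.8711.
Margin of error = t* · SE = 1.672 × 26.8711 = 44.9285.
x̄₁ − x̄₂ = 878 − 624 = 254.0000.
CI: 254.0000 ± 44.9285 = (209.07, 298.93).

(209.07, 298.93)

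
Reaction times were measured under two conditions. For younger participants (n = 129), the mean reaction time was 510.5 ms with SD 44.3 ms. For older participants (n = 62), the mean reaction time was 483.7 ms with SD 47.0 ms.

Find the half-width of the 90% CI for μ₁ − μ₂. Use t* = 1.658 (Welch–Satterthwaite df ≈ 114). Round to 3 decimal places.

11.822

SE₁ = s₁/√n₁ = 44.3/√129 = 3.9004; SE₂ = 47.0/√62 = 5.9690.
Independent samples, unequal variances: SE_diff = √(SE₁² + SE₂²) = √(15.21312016 + 35.628961) = 7.1304.
t* = 1.658, so margin of error = 1.658 × 7.1304 = 11.8222.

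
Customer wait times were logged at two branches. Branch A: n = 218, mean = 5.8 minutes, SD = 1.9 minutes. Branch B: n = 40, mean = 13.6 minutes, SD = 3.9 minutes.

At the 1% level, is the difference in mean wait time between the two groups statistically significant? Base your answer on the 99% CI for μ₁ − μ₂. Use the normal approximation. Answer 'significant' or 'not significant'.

SE₁ = s₁/√n₁ = 1.9/√218 = 0.1287; SE₂ = 3.9/√40 = 0.6166.
Independent samples, unequal variances: SE_diff = √(SE₁² + SE₂²) = √(0.01656369 + 0.38019556) = 0.6299.
z* = 2.576, so margin of error = 2.576 × 0.6299 = 1.6226.
Difference in means = 5.8 − 13.6 = -7.8000.
-7.8000 ± 1.6226 → (-9.4226, -6.1774).
The interval (-9.4226, -6.1774) does not contain 0, so the difference is significant.

significant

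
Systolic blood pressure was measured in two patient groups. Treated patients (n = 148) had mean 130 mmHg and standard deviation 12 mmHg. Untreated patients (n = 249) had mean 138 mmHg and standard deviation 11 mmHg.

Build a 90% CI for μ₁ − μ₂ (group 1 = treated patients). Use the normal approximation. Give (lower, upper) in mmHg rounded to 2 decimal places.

(-9.99, -6.01)

Standard errors of each mean: 12/√148 = 0.9864 and 11/√249 = 0.6971.
SE(x̄₁ − x̄₂) = √(0.9864² + 0.6971²) = 1.2079 for independent samples with unequal variances.
With z* = 1.645, the margin is 1.645 × 1.2079 = 1.9870.
x̄₁ − x̄₂ = 130 − 138 = -8.0000; the interval is -8.0000 ± 1.9870 = (-9.99, -6.01).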